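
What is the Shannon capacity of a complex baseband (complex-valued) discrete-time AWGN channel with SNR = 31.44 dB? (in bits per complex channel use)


SNR_linear = 10^(31.44/10) = 1393.1568; C = log2(1 + SNR_linear) = log2(1 + 1393.1568) = 10.4452

10.4452 bits/channel use


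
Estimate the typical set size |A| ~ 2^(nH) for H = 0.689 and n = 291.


log2|A_typical| = nH = 291 * 0.689 = 200.499, so |A_typical| ~ 2^200.499 = 2.271e+60

2.271e+60


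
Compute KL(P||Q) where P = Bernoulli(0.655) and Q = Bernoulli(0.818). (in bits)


KL = p*log2(p/q) + (1-p)*log2((1-p)/(1-q)) = 0.655*log2(0.655/0.818) + 0.345*log2(0.345/0.182) = 0.1083

0.1083 bits


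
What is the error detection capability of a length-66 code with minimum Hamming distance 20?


Detection capability = d_min - 1 = 20 - 1 = 19

19 errors


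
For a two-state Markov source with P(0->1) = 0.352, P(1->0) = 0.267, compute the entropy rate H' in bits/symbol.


Stationary distribution: pi_0 = p10/(p01+p10) = 0.4313, pi_1 = 0.5687. Entropy rate H' = pi_0*H(p01) + pi_1*H(p10) = 0.4313*0.9358 + 0.5687*0.8371 = 0.8797

0.8797 bits/symbol


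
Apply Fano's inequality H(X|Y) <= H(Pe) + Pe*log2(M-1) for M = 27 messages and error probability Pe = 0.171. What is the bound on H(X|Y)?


H(Pe) = -Pe*log2(Pe) - (1-Pe)*log2(1-Pe) = -0.171*log2(0.171) - 0.829*log2(0.829) = 0.435696 + 0.224291 = 0.66. Pe*log2(M-1) = 0.171*log2(26) = 0.803775. Bound = H(Pe) + Pe*log2(M-1) = 0.435696 + 0.224291 + 0.803775 = 1.4638

1.4638 bits


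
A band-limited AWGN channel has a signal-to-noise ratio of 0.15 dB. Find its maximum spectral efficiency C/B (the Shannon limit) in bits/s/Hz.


SNR_linear = 10^(0.15/10) = 1.0351; C/B = log2(1 + SNR_linear) = log2(1 + 1.0351) = 1.0251

1.0251 bits/s/Hz


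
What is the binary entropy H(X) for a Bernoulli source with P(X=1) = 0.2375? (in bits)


H = -p*log2(p) - (1-p)*log2(1-p). -0.2375*log2(0.2375) = 0.492575; -0.7625*log2(0.7625) = 0.298283. H = 0.492575 + 0.298283 = 0.7909

0.7909 bits


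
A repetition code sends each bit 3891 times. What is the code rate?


Rate = k/n = 1/3891

1/3891


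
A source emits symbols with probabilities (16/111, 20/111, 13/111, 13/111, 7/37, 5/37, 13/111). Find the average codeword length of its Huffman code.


Huffman construction (repeatedly merge the two least-probable nodes; each merge adds 1 bit to every symbol beneath it): 13/111 + 13/111 = 26/111; 13/111 + 5/37 = 28/111; 16/111 + 20/111 = 12/37; 7/37 + 26/111 = 47/111; 28/111 + 12/37 = 64/111; 47/111 + 64/111 = 1. Resulting codeword lengths (in the order the probabilities were given): (3, 3, 3, 3, 2, 3, 3). L_avg = sum(p_i * l_i) = 16/111*3 + 20/111*3 + 13/111*3 + 13/111*3 + 7/37*2 + 5/37*3 + 13/111*3 = 104/37 = 2.8108

2.8108 bits


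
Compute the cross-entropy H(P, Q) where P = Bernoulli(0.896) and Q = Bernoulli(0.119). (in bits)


H(P,Q) = -p*log2(q) - (1-p)*log2(1-q). -0.896*log2(0.119) = 2.751586; -0.104*log2(0.881) = 0.019010. H(P,Q) = 2.751586 + 0.019010 = 2.7706

2.7706 bits


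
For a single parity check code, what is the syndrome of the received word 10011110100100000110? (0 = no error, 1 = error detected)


Syndrome = XOR of all bits = 1 XOR 0 XOR 0 XOR 1 XOR 1 XOR 1 XOR 1 XOR 0 XOR 1 XOR 0 XOR 0 XOR 1 XOR 0 XOR 0 XOR 0 XOR 0 XOR 0 XOR 1 XOR 1 XOR 0 = 1

1


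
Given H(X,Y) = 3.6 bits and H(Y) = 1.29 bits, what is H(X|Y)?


H(X|Y) = H(X,Y) - H(Y) = 3.6 - 1.29 = 2.31

2.31 bits


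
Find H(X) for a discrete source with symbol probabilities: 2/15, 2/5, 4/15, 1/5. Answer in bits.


H = -sum(p_i * log2(p_i)). Terms: -(2/15)*log2(2/15) = 0.387585; -(2/5)*log2(2/5) = 0.528771; -(4/15)*log2(4/15) = 0.508504; -(1/5)*log2(1/5) = 0.464386. H = 0.387585 + 0.528771 + 0.508504 + 0.464386 = 1.8892

1.8892 bits


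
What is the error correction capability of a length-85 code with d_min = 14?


Correction capability = floor((d-1)/2) = floor((14-1)/2) = 6

6 errors


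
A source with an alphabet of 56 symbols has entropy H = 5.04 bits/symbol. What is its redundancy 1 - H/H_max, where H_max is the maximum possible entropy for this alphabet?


H_max = log2(K) = log2(56) = 5.8074 bits/symbol. Redundancy = 1 - H/H_max = 1 - 5.04/5.8074 = 1 - 0.8679 = 0.1321

0.1321


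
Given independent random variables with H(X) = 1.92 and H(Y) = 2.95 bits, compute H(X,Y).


For independent variables, H(X,Y) = H(X) + H(Y) = 1.92 + 2.95 = 4.87

4.87 bits


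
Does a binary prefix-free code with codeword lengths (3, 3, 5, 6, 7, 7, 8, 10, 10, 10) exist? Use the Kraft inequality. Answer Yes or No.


Kraft sum = sum(2^(-l_i)) = 0.3193, need <= 1. Result: satisfied (a binary prefix-free code with these lengths exists)

Yes


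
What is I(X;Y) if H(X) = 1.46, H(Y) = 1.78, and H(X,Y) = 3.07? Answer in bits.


I(X;Y) = H(X) + H(Y) - H(X,Y) = 1.46 + 1.78 - 3.07 = 0.17

0.17 bits


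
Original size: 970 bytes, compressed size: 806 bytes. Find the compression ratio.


Ratio = original / compressed = 970 / 806 = 1.2035

1.2035


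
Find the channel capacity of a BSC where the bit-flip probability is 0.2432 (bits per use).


H(p) = -p*log2(p) - (1-p)*log2(1-p) = -0.2432*log2(0.2432) - 0.7568*log2(0.7568) = 0.496076 + 0.304246 = 0.8003. C = 1 - H(p) = 1 - 0.8003 = 0.1997

0.1997 bits


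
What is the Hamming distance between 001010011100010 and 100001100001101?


Count differing positions: ^ . ^ . ^ ^ ^ ^ ^ ^ . ^ ^ ^ ^ = 12 differences

12


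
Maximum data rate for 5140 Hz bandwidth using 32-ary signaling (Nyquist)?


Rate = 2 * B * log2(M) = 2 * 5140 * 5.0 = 51400.0

51400.0 bps


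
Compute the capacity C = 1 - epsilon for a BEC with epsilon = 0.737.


C = 1 - epsilon = 1 - 0.737 = 0.263

0.263 bits


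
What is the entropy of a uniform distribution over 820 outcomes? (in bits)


H = log2(n) = log2(820) = 9.6795

9.6795 bits


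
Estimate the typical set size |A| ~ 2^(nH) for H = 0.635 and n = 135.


log2|A_typical| = nH = 135 * 0.635 = 85.725, so |A_typical| ~ 2^85.725 = 6.394e+25

6.394e+25


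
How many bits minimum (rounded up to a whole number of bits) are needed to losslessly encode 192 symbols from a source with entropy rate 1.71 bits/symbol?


Minimum bits >= n * H = 192 * 1.71 = 328.32, rounded up to a whole number of bits = 329

329 bits


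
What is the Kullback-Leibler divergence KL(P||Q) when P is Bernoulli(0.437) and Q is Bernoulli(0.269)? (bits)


KL = p*log2(p/q) + (1-p)*log2((1-p)/(1-q)) = 0.437*log2(0.437/0.269) + 0.563*log2(0.563/0.731) = 0.0938

0.0938 bits


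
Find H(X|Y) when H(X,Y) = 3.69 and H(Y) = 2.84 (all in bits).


H(X|Y) = H(X,Y) - H(Y) = 3.69 - 2.84 = 0.85

0.85 bits


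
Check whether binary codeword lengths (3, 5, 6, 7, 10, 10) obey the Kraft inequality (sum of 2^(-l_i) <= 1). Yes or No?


Kraft sum = sum(2^(-l_i)) = 0.1816, need <= 1. Result: satisfied (a binary prefix-free code with these lengths exists)

Yes


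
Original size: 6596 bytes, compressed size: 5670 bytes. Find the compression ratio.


Ratio = original / compressed = 6596 / 5670 = 1.1633

1.1633


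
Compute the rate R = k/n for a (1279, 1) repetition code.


Rate = k/n = 1/1279

1/1279


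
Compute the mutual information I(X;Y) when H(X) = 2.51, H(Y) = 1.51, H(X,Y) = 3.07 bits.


I(X;Y) = H(X) + H(Y) - H(X,Y) = 2.51 + 1.51 - 3.07 = 0.95

0.95 bits


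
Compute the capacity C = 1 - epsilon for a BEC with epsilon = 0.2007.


C = 1 - epsilon = 1 - 0.2007 = 0.7993

0.7993 bits


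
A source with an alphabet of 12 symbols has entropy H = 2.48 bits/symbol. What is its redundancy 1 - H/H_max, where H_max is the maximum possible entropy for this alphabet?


H_max = log2(K) = log2(12) = 3.585 bits/symbol. Redundancy = 1 - H/H_max = 1 - 2.48/3.585 = 1 - 0.6918 = 0.3082

0.3082


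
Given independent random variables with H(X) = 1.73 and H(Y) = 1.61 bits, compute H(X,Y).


For independent variables, H(X,Y) = H(X) + H(Y) = 1.73 + 1.61 = 3.34

3.34 bits


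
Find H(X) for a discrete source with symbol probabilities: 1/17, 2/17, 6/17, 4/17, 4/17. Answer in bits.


H = -sum(p_i * log2(p_i)). Terms: -(1/17)*log2(1/17) = 0.240439; -(2/17)*log2(2/17) = 0.363231; -(6/17)*log2(6/17) = 0.530294; -(4/17)*log2(4/17) = 0.491168; -(4/17)*log2(4/17) = 0.491168. H = 0.240439 + 0.363231 + 0.530294 + 0.491168 + 0.491168 = 2.1163

2.1163 bits


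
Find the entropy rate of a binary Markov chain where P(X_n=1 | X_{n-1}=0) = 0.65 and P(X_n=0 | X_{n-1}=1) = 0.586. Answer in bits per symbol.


Stationary distribution: pi_0 = p10/(p01+p10) = 0.4741, pi_1 = 0.5259. Entropy rate H' = pi_0*H(p01) + pi_1*H(p10) = 0.4741*0.9341 + 0.5259*0.9786 = 0.9575

0.9575 bits/symbol


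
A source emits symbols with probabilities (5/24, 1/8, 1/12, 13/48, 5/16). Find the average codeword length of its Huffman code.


Huffman construction (repeatedly merge the two least-probable nodes; each merge adds 1 bit to every symbol beneath it): 1/12 + 1/8 = 5/24; 5/24 + 5/24 = 5/12; 13/48 + 5/16 = 7/12; 5/12 + 7/12 = 1. Resulting codeword lengths (in the order the probabilities were given): (2, 3, 3, 2, 2). L_avg = sum(p_i * l_i) = 5/24*2 + 1/8*3 + 1/12*3 + 13/48*2 + 5/16*2 = 53/24 = 2.2083

2.2083 bits


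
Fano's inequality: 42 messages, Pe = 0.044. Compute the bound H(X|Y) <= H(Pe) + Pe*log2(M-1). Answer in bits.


H(Pe) = -Pe*log2(Pe) - (1-Pe)*log2(1-Pe) = -0.044*log2(0.044) - 0.956*log2(0.956) = 0.198280 + 0.062061 = 0.2603. Pe*log2(M-1) = 0.044*log2(41) = 0.235732. Bound = H(Pe) + Pe*log2(M-1) = 0.198280 + 0.062061 + 0.235732 = 0.4961

0.4961 bits


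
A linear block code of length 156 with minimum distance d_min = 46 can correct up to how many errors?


Correction capability = floor((d-1)/2) = floor((46-1)/2) = 22

22 errors


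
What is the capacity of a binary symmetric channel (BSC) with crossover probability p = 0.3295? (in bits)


H(p) = -p*log2(p) - (1-p)*log2(1-p) = -0.3295*log2(0.3295) - 0.6705*log2(0.6705) = 0.527744 + 0.386671 = 0.9144. C = 1 - H(p) = 1 - 0.9144 = 0.0856

0.0856 bits


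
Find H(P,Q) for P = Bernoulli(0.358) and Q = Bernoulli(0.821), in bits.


H(P,Q) = -p*log2(q) - (1-p)*log2(1-q). -0.358*log2(0.821) = 0.101867; -0.642*log2(0.179) = 1.593424. H(P,Q) = 0.101867 + 1.593424 = 1.6953

1.6953 bits


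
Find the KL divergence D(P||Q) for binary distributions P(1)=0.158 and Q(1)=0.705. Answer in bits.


KL = p*log2(p/q) + (1-p)*log2((1-p)/(1-q)) = 0.158*log2(0.158/0.705) + 0.842*log2(0.842/0.295) = 0.9331

0.9331 bits


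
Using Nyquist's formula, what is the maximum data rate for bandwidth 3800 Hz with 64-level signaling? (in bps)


Rate = 2 * B * log2(M) = 2 * 3800 * 6.0 = 45600.0

45600.0 bps


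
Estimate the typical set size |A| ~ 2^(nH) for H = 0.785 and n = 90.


log2|A_typical| = nH = 90 * 0.785 = 70.65, so |A_typical| ~ 2^70.65 = 1.853e+21

1.853e+21


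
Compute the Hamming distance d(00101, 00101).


Count differing positions: . . . . . = 0 differences

0


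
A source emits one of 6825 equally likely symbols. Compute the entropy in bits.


H = log2(n) = log2(6825) = 12.7366

12.7366 bits


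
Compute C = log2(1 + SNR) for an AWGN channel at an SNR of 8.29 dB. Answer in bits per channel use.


SNR_linear = 10^(8.29/10) = 6.7453; C = log2(1 + SNR_linear) = log2(1 + 6.7453) = 2.9533

2.9533 bits/channel use


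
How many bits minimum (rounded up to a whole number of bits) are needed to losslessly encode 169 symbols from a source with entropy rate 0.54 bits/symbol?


Minimum bits >= n * H = 169 * 0.54 = 91.26, rounded up to a whole number of bits = 92

92 bits


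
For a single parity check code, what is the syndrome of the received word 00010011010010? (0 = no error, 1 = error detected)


Syndrome = XOR of all bits = 0 XOR 0 XOR 0 XOR 1 XOR 0 XOR 0 XOR 1 XOR 1 XOR 0 XOR 1 XOR 0 XOR 0 XOR 1 XOR 0 = 1

1


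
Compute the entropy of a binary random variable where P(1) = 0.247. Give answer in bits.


H = -p*log2(p) - (1-p)*log2(1-p). -0.247*log2(0.247) = 0.498302; -0.753*log2(0.753) = 0.308187. H = 0.498302 + 0.308187 = 0.8065

0.8065 bits


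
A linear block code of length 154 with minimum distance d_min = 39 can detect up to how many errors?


Detection capability = d_min - 1 = 39 - 1 = 38

38 errors


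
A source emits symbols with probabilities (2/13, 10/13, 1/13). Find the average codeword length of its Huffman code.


Huffman construction (repeatedly merge the two least-probable nodes; each merge adds 1 bit to every symbol beneath it): 1/13 + 2/13 = 3/13; 3/13 + 10/13 = 1. Resulting codeword lengths (in the order the probabilities were given): (2, 1, 2). L_avg = sum(p_i * l_i) = 2/13*2 + 10/13*1 + 1/13*2 = 16/13 = 1.2308

1.2308 bits


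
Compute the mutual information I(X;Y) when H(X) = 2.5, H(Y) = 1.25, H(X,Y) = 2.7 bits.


I(X;Y) = H(X) + H(Y) - H(X,Y) = 2.5 + 1.25 - 2.7 = 1.05

1.05 bits


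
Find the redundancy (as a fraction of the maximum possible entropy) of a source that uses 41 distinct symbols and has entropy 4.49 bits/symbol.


H_max = log2(K) = log2(41) = 5.3576 bits/symbol. Redundancy = 1 - H/H_max = 1 - 4.49/5.3576 = 1 - 0.8381 = 0.1619

0.1619


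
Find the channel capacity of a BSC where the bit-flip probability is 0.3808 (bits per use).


H(p) = -p*log2(p) - (1-p)*log2(1-p) = -0.3808*log2(0.3808) - 0.6192*log2(0.6192) = 0.530414 + 0.428191 = 0.9586. C = 1 - H(p) = 1 - 0.9586 = 0.0414

0.0414 bits


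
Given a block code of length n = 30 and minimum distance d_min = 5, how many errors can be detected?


Detection capability = d_min - 1 = 5 - 1 = 4

4 errors


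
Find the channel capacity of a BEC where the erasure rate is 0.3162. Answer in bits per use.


C = 1 - epsilon = 1 - 0.3162 = 0.6838

0.6838 bits


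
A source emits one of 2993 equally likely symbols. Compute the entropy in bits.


H = log2(n) = log2(2993) = 11.5474

11.5474 bits


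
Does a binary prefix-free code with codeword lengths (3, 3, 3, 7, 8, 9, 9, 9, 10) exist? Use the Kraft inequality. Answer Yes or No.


Kraft sum = sum(2^(-l_i)) = 0.3936, need <= 1. Result: satisfied (a binary prefix-free code with these lengths exists)

Yes


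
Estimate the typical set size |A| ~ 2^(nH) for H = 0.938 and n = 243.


log2|A_typical| = nH = 243 * 0.938 = 227.934, so |A_typical| ~ 2^227.934 = 4.121e+68

4.121e+68


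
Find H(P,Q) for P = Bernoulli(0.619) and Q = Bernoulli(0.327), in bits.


H(P,Q) = -p*log2(q) - (1-p)*log2(1-q). -0.619*log2(0.327) = 0.998223; -0.381*log2(0.673) = 0.217674. H(P,Q) = 0.998223 + 0.217674 = 1.2159

1.2159 bits


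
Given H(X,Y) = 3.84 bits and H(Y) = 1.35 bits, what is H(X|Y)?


H(X|Y) = H(X,Y) - H(Y) = 3.84 - 1.35 = 2.49

2.49 bits


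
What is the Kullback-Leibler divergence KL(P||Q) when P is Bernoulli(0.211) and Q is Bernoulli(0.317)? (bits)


KL = p*log2(p/q) + (1-p)*log2((1-p)/(1-q)) = 0.211*log2(0.211/0.317) + 0.789*log2(0.789/0.683) = 0.0403

0.0403 bits


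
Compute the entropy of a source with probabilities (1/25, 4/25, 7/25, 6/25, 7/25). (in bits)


H = -sum(p_i * log2(p_i)). Terms: -(1/25)*log2(1/25) = 0.185754; -(4/25)*log2(4/25) = 0.423017; -(7/25)*log2(7/25) = 0.514220; -(6/25)*log2(6/25) = 0.494134; -(7/25)*log2(7/25) = 0.514220. H = 0.185754 + 0.423017 + 0.514220 + 0.494134 + 0.514220 = 2.1313

2.1313 bits


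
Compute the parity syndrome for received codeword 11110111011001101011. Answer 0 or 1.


Syndrome = XOR of all bits = 1 XOR 1 XOR 1 XOR 1 XOR 0 XOR 1 XOR 1 XOR 1 XOR 0 XOR 1 XOR 1 XOR 0 XOR 0 XOR 1 XOR 1 XOR 0 XOR 1 XOR 0 XOR 1 XOR 1 = 0

0


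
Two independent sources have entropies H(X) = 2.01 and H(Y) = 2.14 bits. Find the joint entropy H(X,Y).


For independent variables, H(X,Y) = H(X) + H(Y) = 2.01 + 2.14 = 4.15

4.15 bits


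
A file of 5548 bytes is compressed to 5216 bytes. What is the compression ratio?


Ratio = original / compressed = 5548 / 5216 = 1.0637

1.0637


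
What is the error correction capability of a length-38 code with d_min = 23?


Correction capability = floor((d-1)/2) = floor((23-1)/2) = 11

11 errors


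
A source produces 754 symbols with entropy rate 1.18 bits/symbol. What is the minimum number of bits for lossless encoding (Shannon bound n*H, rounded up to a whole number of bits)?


Minimum bits >= n * H = 754 * 1.18 = 889.72, rounded up to a whole number of bits = 890

890 bits


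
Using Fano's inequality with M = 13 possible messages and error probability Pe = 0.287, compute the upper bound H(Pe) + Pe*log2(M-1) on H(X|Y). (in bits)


H(Pe) = -Pe*log2(Pe) - (1-Pe)*log2(1-Pe) = -0.287*log2(0.287) - 0.713*log2(0.713) = 0.516852 + 0.347963 = 0.8648. Pe*log2(M-1) = 0.287*log2(12) = 1.028884. Bound = H(Pe) + Pe*log2(M-1) = 0.516852 + 0.347963 + 1.028884 = 1.8937

1.8937 bits


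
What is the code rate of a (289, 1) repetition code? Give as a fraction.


Rate = k/n = 1/289

1/289


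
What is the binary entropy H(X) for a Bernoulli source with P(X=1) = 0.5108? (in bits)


H = -p*log2(p) - (1-p)*log2(1-p). -0.5108*log2(0.5108) = 0.495052; -0.4892*log2(0.4892) = 0.504612. H = 0.495052 + 0.504612 = 0.9997

0.9997 bits


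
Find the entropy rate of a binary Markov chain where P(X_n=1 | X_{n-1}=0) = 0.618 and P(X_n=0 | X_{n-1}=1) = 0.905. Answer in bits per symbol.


Stationary distribution: pi_0 = p10/(p01+p10) = 0.5942, pi_1 = 0.4058. Entropy rate H' = pi_0*H(p01) + pi_1*H(p10) = 0.5942*0.9594 + 0.4058*0.4529 = 0.7539

0.7539 bits/symbol


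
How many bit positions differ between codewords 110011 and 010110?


Count differing positions: ^ . . ^ . ^ = 3 differences

3


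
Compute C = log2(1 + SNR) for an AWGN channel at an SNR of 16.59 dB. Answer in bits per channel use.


SNR_linear = 10^(16.59/10) = 45.6037; C = log2(1 + SNR_linear) = log2(1 + 45.6037) = 5.5424

5.5424 bits/channel use


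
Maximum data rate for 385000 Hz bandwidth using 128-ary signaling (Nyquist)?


Rate = 2 * B * log2(M) = 2 * 385000 * 7.0 = 5390000.0

5390000.0 bps


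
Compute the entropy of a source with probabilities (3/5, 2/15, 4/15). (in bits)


H = -sum(p_i * log2(p_i)). Terms: -(3/5)*log2(3/5) = 0.442179; -(2/15)*log2(2/15) = 0.387585; -(4/15)*log2(4/15) = 0.508504. H = 0.442179 + 0.387585 + 0.508504 = 1.3383

1.3383 bits


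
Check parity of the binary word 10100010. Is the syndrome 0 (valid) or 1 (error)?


Syndrome = XOR of all bits = 1 XOR 0 XOR 1 XOR 0 XOR 0 XOR 0 XOR 1 XOR 0 = 1

1


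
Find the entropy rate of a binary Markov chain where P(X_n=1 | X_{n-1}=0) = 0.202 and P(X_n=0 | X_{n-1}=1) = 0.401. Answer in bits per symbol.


Stationary distribution: pi_0 = p10/(p01+p10) = 0.665, pi_1 = 0.335. Entropy rate H' = pi_0*H(p01) + pi_1*H(p10) = 0.665*0.7259 + 0.335*0.9715 = 0.8082

0.8082 bits/symbol


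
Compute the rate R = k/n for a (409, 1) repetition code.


Rate = k/n = 1/409

1/409


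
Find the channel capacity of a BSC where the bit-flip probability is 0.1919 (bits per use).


H(p) = -p*log2(p) - (1-p)*log2(1-p) = -0.1919*log2(0.1919) - 0.8081*log2(0.8081) = 0.457024 + 0.248405 = 0.7054. C = 1 - H(p) = 1 - 0.7054 = 0.2946

0.2946 bits


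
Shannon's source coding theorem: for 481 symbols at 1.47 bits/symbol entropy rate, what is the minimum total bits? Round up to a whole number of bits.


Minimum bits >= n * H = 481 * 1.47 = 707.07, rounded up to a whole number of bits = 708

708 bits


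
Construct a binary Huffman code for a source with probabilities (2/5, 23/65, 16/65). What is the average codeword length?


Huffman construction (repeatedly merge the two least-probable nodes; each merge adds 1 bit to every symbol beneath it): 16/65 + 23/65 = 3/5; 2/5 + 3/5 = 1. Resulting codeword lengths (in the order the probabilities were given): (1, 2, 2). L_avg = sum(p_i * l_i) = 2/5*1 + 23/65*2 + 16/65*2 = 8/5 = 1.6

1.6 bits


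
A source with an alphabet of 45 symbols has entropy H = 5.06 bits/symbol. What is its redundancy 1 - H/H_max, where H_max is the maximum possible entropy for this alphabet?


H_max = log2(K) = log2(45) = 5.4919 bits/symbol. Redundancy = 1 - H/H_max = 1 - 5.06/5.4919 = 1 - 0.9214 = 0.0786

0.0786


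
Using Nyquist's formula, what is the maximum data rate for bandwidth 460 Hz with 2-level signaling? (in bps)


Rate = 2 * B * log2(M) = 2 * 460 * 1.0 = 920.0

920.0 bps


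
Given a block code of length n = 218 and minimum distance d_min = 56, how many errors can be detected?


Detection capability = d_min - 1 = 56 - 1 = 55

55 errors


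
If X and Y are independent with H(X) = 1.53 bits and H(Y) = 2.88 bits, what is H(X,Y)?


For independent variables, H(X,Y) = H(X) + H(Y) = 1.53 + 2.88 = 4.41

4.41 bits


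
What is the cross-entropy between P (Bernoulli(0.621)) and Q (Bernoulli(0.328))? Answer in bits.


H(P,Q) = -p*log2(q) - (1-p)*log2(1-q). -0.621*log2(0.328) = 0.998712; -0.379*log2(0.672) = 0.217344. H(P,Q) = 0.998712 + 0.217344 = 1.2161

1.2161 bits


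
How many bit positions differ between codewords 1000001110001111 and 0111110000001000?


Count differing positions: ^ ^ ^ ^ ^ ^ ^ ^ ^ . . . . ^ ^ ^ = 12 differences

12


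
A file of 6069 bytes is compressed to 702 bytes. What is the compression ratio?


Ratio = original / compressed = 6069 / 702 = 8.6453

8.6453


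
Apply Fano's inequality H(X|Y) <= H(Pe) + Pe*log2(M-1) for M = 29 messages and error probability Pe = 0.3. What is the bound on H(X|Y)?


H(Pe) = -Pe*log2(Pe) - (1-Pe)*log2(1-Pe) = -0.3*log2(0.3) - 0.7*log2(0.7) = 0.521090 + 0.360201 = 0.8813. Pe*log2(M-1) = 0.3*log2(28) = 1.442206. Bound = H(Pe) + Pe*log2(M-1) = 0.521090 + 0.360201 + 1.442206 = 2.3235

2.3235 bits


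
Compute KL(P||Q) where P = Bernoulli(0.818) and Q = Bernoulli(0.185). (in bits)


KL = p*log2(p/q) + (1-p)*log2((1-p)/(1-q)) = 0.818*log2(0.818/0.185) + 0.182*log2(0.182/0.815) = 1.3606

1.3606 bits


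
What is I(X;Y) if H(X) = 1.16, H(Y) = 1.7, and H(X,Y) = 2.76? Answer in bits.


I(X;Y) = H(X) + H(Y) - H(X,Y) = 1.16 + 1.7 - 2.76 = 0.1

0.1 bits


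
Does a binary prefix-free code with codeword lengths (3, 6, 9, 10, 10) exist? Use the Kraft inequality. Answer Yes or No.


Kraft sum = sum(2^(-l_i)) = 0.1445, need <= 1. Result: satisfied (a binary prefix-free code with these lengths exists)

Yes


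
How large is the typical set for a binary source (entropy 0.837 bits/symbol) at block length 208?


log2|A_typical| = nH = 208 * 0.837 = 174.096, so |A_typical| ~ 2^174.096 = 2.559e+52

2.559e+52


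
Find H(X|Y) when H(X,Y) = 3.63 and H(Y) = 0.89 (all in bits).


H(X|Y) = H(X,Y) - H(Y) = 3.63 - 0.89 = 2.74

2.74 bits


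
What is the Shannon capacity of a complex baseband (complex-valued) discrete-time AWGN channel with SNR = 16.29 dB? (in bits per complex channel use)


SNR_linear = 10^(16.29/10) = 42.5598; C = log2(1 + SNR_linear) = log2(1 + 42.5598) = 5.4449

5.4449 bits/channel use


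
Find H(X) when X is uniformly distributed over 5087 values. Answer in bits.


H = log2(n) = log2(5087) = 12.3126

12.3126 bits


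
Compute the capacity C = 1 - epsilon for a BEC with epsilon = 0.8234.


C = 1 - epsilon = 1 - 0.8234 = 0.1766

0.1766 bits


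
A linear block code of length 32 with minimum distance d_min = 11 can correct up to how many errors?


Correction capability = floor((d-1)/2) = floor((11-1)/2) = 5

5 errors


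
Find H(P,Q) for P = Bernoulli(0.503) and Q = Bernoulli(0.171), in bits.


H(P,Q) = -p*log2(q) - (1-p)*log2(1-q). -0.503*log2(0.171) = 1.281610; -0.497*log2(0.829) = 0.134466. H(P,Q) = 1.281610 + 0.134466 = 1.4161

1.4161 bits


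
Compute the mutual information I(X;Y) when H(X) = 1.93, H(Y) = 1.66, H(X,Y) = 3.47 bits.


I(X;Y) = H(X) + H(Y) - H(X,Y) = 1.93 + 1.66 - 3.47 = 0.12

0.12 bits


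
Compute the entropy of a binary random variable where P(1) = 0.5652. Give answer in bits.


H = -p*log2(p) - (1-p)*log2(1-p). -0.5652*log2(0.5652) = 0.465254; -0.4348*log2(0.4348) = 0.522445. H = 0.465254 + 0.522445 = 0.9877

0.9877 bits


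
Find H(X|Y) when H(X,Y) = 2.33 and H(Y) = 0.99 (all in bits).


H(X|Y) = H(X,Y) - H(Y) = 2.33 - 0.99 = 1.34

1.34 bits


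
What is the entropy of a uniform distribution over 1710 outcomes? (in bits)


H = log2(n) = log2(1710) = 10.7398

10.7398 bits


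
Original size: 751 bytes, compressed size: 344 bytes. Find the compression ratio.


Ratio = original / compressed = 751 / 344 = 2.1831

2.1831


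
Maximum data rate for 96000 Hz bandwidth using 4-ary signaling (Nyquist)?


Rate = 2 * B * log2(M) = 2 * 96000 * 2.0 = 384000.0

384000.0 bps


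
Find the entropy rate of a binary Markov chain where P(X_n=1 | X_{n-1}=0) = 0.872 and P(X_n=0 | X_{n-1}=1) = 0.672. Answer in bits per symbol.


Stationary distribution: pi_0 = p10/(p01+p10) = 0.4352, pi_1 = 0.5648. Entropy rate H' = pi_0*H(p01) + pi_1*H(p10) = 0.4352*0.5519 + 0.5648*0.9129 = 0.7558

0.7558 bits/symbol


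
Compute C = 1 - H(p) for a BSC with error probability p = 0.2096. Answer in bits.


H(p) = -p*log2(p) - (1-p)*log2(1-p) = -0.2096*log2(0.2096) - 0.7904*log2(0.7904) = 0.472499 + 0.268218 = 0.7407. C = 1 - H(p) = 1 - 0.7407 = 0.2593

0.2593 bits


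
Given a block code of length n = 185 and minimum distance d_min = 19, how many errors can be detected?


Detection capability = d_min - 1 = 19 - 1 = 18

18 errors


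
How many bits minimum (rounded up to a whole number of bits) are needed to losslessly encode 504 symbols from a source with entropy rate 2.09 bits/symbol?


Minimum bits >= n * H = 504 * 2.09 = 1053.36, rounded up to a whole number of bits = 1054

1054 bits


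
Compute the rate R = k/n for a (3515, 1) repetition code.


Rate = k/n = 1/3515

1/3515


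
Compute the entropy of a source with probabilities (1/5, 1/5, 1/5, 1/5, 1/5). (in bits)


H = -sum(p_i * log2(p_i)). Terms: -(1/5)*log2(1/5) = 0.464386; -(1/5)*log2(1/5) = 0.464386; -(1/5)*log2(1/5) = 0.464386; -(1/5)*log2(1/5) = 0.464386; -(1/5)*log2(1/5) = 0.464386. H = 0.464386 + 0.464386 + 0.464386 + 0.464386 + 0.464386 = 2.3219

2.3219 bits


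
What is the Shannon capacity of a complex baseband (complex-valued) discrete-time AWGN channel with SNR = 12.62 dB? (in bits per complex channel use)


SNR_linear = 10^(12.62/10) = 18.281; C = log2(1 + SNR_linear) = log2(1 + 18.281) = 4.2691

4.2691 bits/channel use


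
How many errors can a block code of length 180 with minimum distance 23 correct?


Correction capability = floor((d-1)/2) = floor((23-1)/2) = 11

11 errors


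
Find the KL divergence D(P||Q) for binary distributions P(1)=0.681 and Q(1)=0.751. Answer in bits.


KL = p*log2(p/q) + (1-p)*log2((1-p)/(1-q)) = 0.681*log2(0.681/0.751) + 0.319*log2(0.319/0.249) = 0.0179

0.0179 bits


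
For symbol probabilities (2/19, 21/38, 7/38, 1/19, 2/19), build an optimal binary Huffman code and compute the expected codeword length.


Huffman construction (repeatedly merge the two least-probable nodes; each merge adds 1 bit to every symbol beneath it): 1/19 + 2/19 = 3/19; 2/19 + 3/19 = 5/19; 7/38 + 5/19 = 17/38; 17/38 + 21/38 = 1. Resulting codeword lengths (in the order the probabilities were given): (4, 1, 2, 4, 3). L_avg = sum(p_i * l_i) = 2/19*4 + 21/38*1 + 7/38*2 + 1/19*4 + 2/19*3 = 71/38 = 1.8684

1.8684 bits


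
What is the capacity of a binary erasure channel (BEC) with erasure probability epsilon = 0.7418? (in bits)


C = 1 - epsilon = 1 - 0.7418 = 0.2582

0.2582 bits


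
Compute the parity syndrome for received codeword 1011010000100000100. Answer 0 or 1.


Syndrome = XOR of all bits = 1 XOR 0 XOR 1 XOR 1 XOR 0 XOR 1 XOR 0 XOR 0 XOR 0 XOR 0 XOR 1 XOR 0 XOR 0 XOR 0 XOR 0 XOR 0 XOR 1 XOR 0 XOR 0 = 0

0


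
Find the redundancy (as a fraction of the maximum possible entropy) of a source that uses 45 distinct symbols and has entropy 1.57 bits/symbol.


H_max = log2(K) = log2(45) = 5.4919 bits/symbol. Redundancy = 1 - H/H_max = 1 - 1.57/5.4919 = 1 - 0.2859 = 0.7141

0.7141


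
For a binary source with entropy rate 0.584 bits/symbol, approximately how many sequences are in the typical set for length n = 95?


log2|A_typical| = nH = 95 * 0.584 = 55.48, so |A_typical| ~ 2^55.48 = 5.025e+16

5.025e+16


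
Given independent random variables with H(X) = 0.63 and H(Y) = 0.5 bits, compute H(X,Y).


For independent variables, H(X,Y) = H(X) + H(Y) = 0.63 + 0.5 = 1.13

1.13 bits


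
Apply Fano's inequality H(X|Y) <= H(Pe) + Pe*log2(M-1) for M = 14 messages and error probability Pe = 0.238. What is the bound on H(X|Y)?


H(Pe) = -Pe*log2(Pe) - (1-Pe)*log2(1-Pe) = -0.238*log2(0.238) - 0.762*log2(0.762) = 0.492890 + 0.298808 = 0.7917. Pe*log2(M-1) = 0.238*log2(13) = 0.880705. Bound = H(Pe) + Pe*log2(M-1) = 0.492890 + 0.298808 + 0.880705 = 1.6724

1.6724 bits


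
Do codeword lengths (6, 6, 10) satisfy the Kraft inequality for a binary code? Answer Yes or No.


Kraft sum = sum(2^(-l_i)) = 0.0322, need <= 1. Result: satisfied (a binary prefix-free code with these lengths exists)

Yes


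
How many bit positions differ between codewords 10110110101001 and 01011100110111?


Count differing positions: ^ ^ ^ . ^ . ^ . . ^ ^ ^ ^ . = 9 differences

9


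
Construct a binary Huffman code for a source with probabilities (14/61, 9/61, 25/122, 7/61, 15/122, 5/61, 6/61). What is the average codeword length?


Huffman construction (repeatedly merge the two least-probable nodes; each merge adds 1 bit to every symbol beneath it): 5/61 + 6/61 = 11/61; 7/61 + 15/122 = 29/122; 9/61 + 11/61 = 20/61; 25/122 + 14/61 = 53/122; 29/122 + 20/61 = 69/122; 53/122 + 69/122 = 1. Resulting codeword lengths (in the order the probabilities were given): (2, 3, 2, 3, 3, 4, 4). L_avg = sum(p_i * l_i) = 14/61*2 + 9/61*3 + 25/122*2 + 7/61*3 + 15/122*3 + 5/61*4 + 6/61*4 = 335/122 = 2.7459

2.7459 bits


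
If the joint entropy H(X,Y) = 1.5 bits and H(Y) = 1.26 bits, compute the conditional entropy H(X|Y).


H(X|Y) = H(X,Y) - H(Y) = 1.5 - 1.26 = 0.24

0.24 bits


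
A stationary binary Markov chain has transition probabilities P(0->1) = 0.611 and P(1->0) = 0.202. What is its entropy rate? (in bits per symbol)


Stationary distribution: pi_0 = p10/(p01+p10) = 0.2485, pi_1 = 0.7515. Entropy rate H' = pi_0*H(p01) + pi_1*H(p10) = 0.2485*0.9642 + 0.7515*0.7259 = 0.7851

0.7851 bits/symbol


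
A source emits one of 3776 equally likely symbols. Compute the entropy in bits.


H = log2(n) = log2(3776) = 11.8826

11.8826 bits


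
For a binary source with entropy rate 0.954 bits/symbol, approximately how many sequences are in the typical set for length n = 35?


log2|A_typical| = nH = 35 * 0.954 = 33.39, so |A_typical| ~ 2^33.39 = 1.126e+10

1.126e+10


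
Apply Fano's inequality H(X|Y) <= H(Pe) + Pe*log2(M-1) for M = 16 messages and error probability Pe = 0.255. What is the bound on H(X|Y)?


H(Pe) = -Pe*log2(Pe) - (1-Pe)*log2(1-Pe) = -0.255*log2(0.255) - 0.745*log2(0.745) = 0.502715 + 0.316392 = 0.8191. Pe*log2(M-1) = 0.255*log2(15) = 0.996257. Bound = H(Pe) + Pe*log2(M-1) = 0.502715 + 0.316392 + 0.996257 = 1.8154

1.8154 bits


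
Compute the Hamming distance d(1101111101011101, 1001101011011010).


Count differing positions: . ^ . . . ^ . ^ ^ . . . . ^ ^ ^ = 7 differences

7


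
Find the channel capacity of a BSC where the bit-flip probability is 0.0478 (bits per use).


H(p) = -p*log2(p) - (1-p)*log2(1-p) = -0.0478*log2(0.0478) - 0.9522*log2(0.9522) = 0.209691 + 0.067286 = 0.277. C = 1 - H(p) = 1 - 0.277 = 0.723

0.723 bits


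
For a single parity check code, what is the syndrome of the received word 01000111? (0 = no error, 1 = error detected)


Syndrome = XOR of all bits = 0 XOR 1 XOR 0 XOR 0 XOR 0 XOR 1 XOR 1 XOR 1 = 0

0


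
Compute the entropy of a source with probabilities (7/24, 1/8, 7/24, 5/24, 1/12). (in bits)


H = -sum(p_i * log2(p_i)). Terms: -(7/24)*log2(7/24) = 0.518469; -(1/8)*log2(1/8) = 0.375000; -(7/24)*log2(7/24) = 0.518469; -(5/24)*log2(5/24) = 0.471466; -(1/12)*log2(1/12) = 0.298747. H = 0.518469 + 0.375000 + 0.518469 + 0.471466 + 0.298747 = 2.1822

2.1822 bits


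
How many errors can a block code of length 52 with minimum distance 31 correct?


Correction capability = floor((d-1)/2) = floor((31-1)/2) = 15

15 errors


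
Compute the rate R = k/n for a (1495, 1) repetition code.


Rate = k/n = 1/1495

1/1495


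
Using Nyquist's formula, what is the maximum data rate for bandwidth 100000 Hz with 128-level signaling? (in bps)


Rate = 2 * B * log2(M) = 2 * 100000 * 7.0 = 1400000.0

1400000.0 bps


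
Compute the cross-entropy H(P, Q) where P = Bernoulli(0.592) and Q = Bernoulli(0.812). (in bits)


H(P,Q) = -p*log2(q) - (1-p)*log2(1-q). -0.592*log2(0.812) = 0.177865; -0.408*log2(0.188) = 0.983768. H(P,Q) = 0.177865 + 0.983768 = 1.1616

1.1616 bits


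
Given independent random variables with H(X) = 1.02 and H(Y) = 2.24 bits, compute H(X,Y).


For independent variables, H(X,Y) = H(X) + H(Y) = 1.02 + 2.24 = 3.26

3.26 bits


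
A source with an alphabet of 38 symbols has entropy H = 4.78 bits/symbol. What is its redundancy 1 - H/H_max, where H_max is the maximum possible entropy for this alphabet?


H_max = log2(K) = log2(38) = 5.2479 bits/symbol. Redundancy = 1 - H/H_max = 1 - 4.78/5.2479 = 1 - 0.9108 = 0.0892

0.0892


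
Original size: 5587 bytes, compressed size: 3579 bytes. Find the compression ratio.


Ratio = original / compressed = 5587 / 3579 = 1.5611

1.5611


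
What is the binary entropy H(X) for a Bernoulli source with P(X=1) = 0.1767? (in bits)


H = -p*log2(p) - (1-p)*log2(1-p). -0.1767*log2(0.1767) = 0.441861; -0.8233*log2(0.8233) = 0.230944. H = 0.441861 + 0.230944 = 0.6728

0.6728 bits


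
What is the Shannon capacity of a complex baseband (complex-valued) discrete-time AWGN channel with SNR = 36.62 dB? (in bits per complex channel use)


SNR_linear = 10^(36.62/10) = 4591.9801; C = log2(1 + SNR_linear) = log2(1 + 4591.9801) = 12.1652

12.1652 bits/channel use


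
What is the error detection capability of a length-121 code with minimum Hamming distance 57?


Detection capability = d_min - 1 = 57 - 1 = 56

56 errors


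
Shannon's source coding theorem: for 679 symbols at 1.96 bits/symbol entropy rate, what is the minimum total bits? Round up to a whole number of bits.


Minimum bits >= n * H = 679 * 1.96 = 1330.84, rounded up to a whole number of bits = 1331

1331 bits


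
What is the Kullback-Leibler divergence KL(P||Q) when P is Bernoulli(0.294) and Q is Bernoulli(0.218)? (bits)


KL = p*log2(p/q) + (1-p)*log2((1-p)/(1-q)) = 0.294*log2(0.294/0.218) + 0.706*log2(0.706/0.782) = 0.0227

0.0227 bits


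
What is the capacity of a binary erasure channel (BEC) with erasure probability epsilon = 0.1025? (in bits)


C = 1 - epsilon = 1 - 0.1025 = 0.8975

0.8975 bits


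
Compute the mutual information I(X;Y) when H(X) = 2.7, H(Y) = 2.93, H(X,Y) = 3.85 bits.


I(X;Y) = H(X) + H(Y) - H(X,Y) = 2.7 + 2.93 - 3.85 = 1.78

1.78 bits


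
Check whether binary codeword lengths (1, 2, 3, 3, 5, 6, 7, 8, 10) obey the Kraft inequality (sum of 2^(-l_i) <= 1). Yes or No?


Kraft sum = sum(2^(-l_i)) = 1.0596, need <= 1. Result: violated (a binary prefix-free code with these lengths cannot exist)

No


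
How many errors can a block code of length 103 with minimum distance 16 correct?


Correction capability = floor((d-1)/2) = floor((16-1)/2) = 7

7 errors


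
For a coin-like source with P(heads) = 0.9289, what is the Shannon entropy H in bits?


H = -p*log2(p) - (1-p)*log2(1-p). -0.9289*log2(0.9289) = 0.098839; -0.0711*log2(0.0711) = 0.271176. H = 0.098839 + 0.271176 = 0.37

0.37 bits


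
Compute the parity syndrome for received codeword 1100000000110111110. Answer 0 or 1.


Syndrome = XOR of all bits = 1 XOR 1 XOR 0 XOR 0 XOR 0 XOR 0 XOR 0 XOR 0 XOR 0 XOR 0 XOR 1 XOR 1 XOR 0 XOR 1 XOR 1 XOR 1 XOR 1 XOR 1 XOR 0 = 1

1


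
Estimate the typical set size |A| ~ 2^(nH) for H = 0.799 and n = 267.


log2|A_typical| = nH = 267 * 0.799 = 213.333, so |A_typical| ~ 2^213.333 = 1.658e+64

1.658e+64


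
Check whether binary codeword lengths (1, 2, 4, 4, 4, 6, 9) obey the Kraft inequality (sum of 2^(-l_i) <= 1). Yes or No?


Kraft sum = sum(2^(-l_i)) = 0.9551, need <= 1. Result: satisfied (a binary prefix-free code with these lengths exists)

Yes


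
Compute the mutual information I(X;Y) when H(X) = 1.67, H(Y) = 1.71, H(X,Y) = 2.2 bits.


I(X;Y) = H(X) + H(Y) - H(X,Y) = 1.67 + 1.71 - 2.2 = 1.18

1.18 bits


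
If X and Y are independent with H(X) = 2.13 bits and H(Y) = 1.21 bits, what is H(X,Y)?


For independent variables, H(X,Y) = H(X) + H(Y) = 2.13 + 1.21 = 3.34

3.34 bits


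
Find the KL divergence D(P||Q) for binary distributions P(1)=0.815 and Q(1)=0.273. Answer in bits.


KL = p*log2(p/q) + (1-p)*log2((1-p)/(1-q)) = 0.815*log2(0.815/0.273) + 0.185*log2(0.185/0.727) = 0.9207

0.9207 bits


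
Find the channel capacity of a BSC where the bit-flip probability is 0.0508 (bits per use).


H(p) = -p*log2(p) - (1-p)*log2(1-p) = -0.0508*log2(0.0508) - 0.9492*log2(0.9492) = 0.218391 + 0.071395 = 0.2898. C = 1 - H(p) = 1 - 0.2898 = 0.7102

0.7102 bits


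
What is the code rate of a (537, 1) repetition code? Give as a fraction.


Rate = k/n = 1/537

1/537


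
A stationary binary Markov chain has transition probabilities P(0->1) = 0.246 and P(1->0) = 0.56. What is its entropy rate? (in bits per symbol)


Stationary distribution: pi_0 = p10/(p01+p10) = 0.6948, pi_1 = 0.3052. Entropy rate H' = pi_0*H(p01) + pi_1*H(p10) = 0.6948*0.8049 + 0.3052*0.9896 = 0.8613

0.8613 bits/symbol


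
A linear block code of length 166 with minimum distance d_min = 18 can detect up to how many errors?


Detection capability = d_min - 1 = 18 - 1 = 17

17 errors


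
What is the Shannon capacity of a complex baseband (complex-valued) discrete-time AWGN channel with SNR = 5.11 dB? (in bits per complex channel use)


SNR_linear = 10^(5.11/10) = 3.2434; C = log2(1 + SNR_linear) = log2(1 + 3.2434) = 2.0852

2.0852 bits/channel use


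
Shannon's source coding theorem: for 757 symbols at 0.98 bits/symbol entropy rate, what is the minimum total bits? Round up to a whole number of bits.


Minimum bits >= n * H = 757 * 0.98 = 741.86, rounded up to a whole number of bits = 742

742 bits


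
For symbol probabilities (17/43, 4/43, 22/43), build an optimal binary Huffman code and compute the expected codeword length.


Huffman construction (repeatedly merge the two least-probable nodes; each merge adds 1 bit to every symbol beneath it): 4/43 + 17/43 = 21/43; 21/43 + 22/43 = 1. Resulting codeword lengths (in the order the probabilities were given): (2, 2, 1). L_avg = sum(p_i * l_i) = 17/43*2 + 4/43*2 + 22/43*1 = 64/43 = 1.4884

1.4884 bits


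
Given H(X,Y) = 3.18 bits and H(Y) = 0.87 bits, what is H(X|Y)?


H(X|Y) = H(X,Y) - H(Y) = 3.18 - 0.87 = 2.31

2.31 bits


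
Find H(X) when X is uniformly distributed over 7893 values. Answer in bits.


H = log2(n) = log2(7893) = 12.9464

12.9464 bits


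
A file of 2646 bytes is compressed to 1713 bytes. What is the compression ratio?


Ratio = original / compressed = 2646 / 1713 = 1.5447

1.5447


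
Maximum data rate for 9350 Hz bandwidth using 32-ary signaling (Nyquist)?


Rate = 2 * B * log2(M) = 2 * 9350 * 5.0 = 93500.0

93500.0 bps


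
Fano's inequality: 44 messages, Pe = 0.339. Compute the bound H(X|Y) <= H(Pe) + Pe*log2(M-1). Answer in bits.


H(Pe) = -Pe*log2(Pe) - (1-Pe)*log2(1-Pe) = -0.339*log2(0.339) - 0.661*log2(0.661) = 0.529058 + 0.394801 = 0.9239. Pe*log2(M-1) = 0.339*log2(43) = 1.839504. Bound = H(Pe) + Pe*log2(M-1) = 0.529058 + 0.394801 + 1.839504 = 2.7634

2.7634 bits
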